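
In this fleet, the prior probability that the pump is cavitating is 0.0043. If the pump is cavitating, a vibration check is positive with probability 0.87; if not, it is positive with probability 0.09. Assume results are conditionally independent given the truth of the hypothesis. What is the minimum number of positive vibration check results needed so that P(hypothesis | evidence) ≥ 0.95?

Prior odds: 0.0043 ÷ 0.9957 = 43/9957.
Likelihood ratio of a positive = 0.87/0.09 = 29/3.
Target odds: 0.95 ÷ 0.05 = 19.
Require (29/3)ⁿ ≥ 19 ÷ (43/9957) = 189183/43.
(29/3)³ = 24389/27 falls short of 189183/43 but (29/3)⁴ = 707281/81 reaches it, so n = 4.

4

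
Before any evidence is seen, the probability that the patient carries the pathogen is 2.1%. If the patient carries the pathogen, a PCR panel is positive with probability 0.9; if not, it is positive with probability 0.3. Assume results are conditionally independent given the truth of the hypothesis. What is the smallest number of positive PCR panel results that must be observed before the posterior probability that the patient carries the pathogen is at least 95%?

7

Prior odds: 0.021 ÷ 0.979 = 21/979.
Likelihood ratio of a positive = 0.9/0.3 = 3.
Target posterior odds = 0.95/0.05 = 19.
Require 3ⁿ ≥ 19 ÷ (21/979) = 18601/21.
3⁶ = 729 falls short of 18601/21 but 3⁷ = 2187 reaches it, so n = 7.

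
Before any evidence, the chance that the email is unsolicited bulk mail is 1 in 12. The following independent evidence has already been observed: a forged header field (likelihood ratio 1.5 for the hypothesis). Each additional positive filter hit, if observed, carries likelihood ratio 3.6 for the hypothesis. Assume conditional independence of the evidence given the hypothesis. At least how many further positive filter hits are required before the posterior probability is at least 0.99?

Prior odds = (1/12)/(11/12) = 1/11.
Bayes factor of the evidence already in hand = 1.5.
Odds after that evidence = (1/11) × 1.5 = 3/22.
Target odds = 0.99/0.01 = 99.
Need 3.6ⁿ ≥ 99 ÷ (3/22) = 726.
3.6⁵ = 604.66176 falls short of 726 but 3.6⁶ = 34012224/15625 reaches it, so n = 6.

6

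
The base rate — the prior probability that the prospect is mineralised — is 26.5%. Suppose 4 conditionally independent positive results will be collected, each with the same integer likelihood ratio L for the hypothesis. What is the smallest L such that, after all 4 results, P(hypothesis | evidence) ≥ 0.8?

2

Prior odds = 0.265/0.735 = 53/147.
Target odds = 0.8/0.2 = 4.
Need L⁴ ≥ 4 ÷ (53/147) = 588/53.
1⁴ = 1 < 588/53 ≤ 16 = 2⁴, so L = 2.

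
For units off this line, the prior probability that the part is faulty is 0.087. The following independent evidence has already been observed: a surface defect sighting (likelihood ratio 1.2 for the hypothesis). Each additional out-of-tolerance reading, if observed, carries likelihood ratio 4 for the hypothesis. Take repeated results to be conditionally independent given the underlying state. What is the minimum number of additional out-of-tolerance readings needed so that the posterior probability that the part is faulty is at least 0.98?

5

Prior odds = 0.087/0.913 = 87/913.
Bayes factor of the evidence already in hand = 1.2.
Odds after that evidence = (87/913) × 1.2 = 522/4565.
Target odds = 0.98/0.02 = 49.
Need 4ⁿ ≥ 49 ÷ (522/4565) = 223685/522.
4⁴ = 256 falls short of 223685/522 but 4⁵ = 1024 reaches it, so n = 5.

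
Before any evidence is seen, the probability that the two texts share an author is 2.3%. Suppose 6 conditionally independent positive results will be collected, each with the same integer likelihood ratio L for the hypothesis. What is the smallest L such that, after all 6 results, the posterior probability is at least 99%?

5

Prior odds = 0.023/0.977 = 23/977.
Target odds = 0.99/0.01 = 99.
Need L⁶ ≥ 99 ÷ (23/977) = 96723/23.
4⁶ = 4096 < 96723/23 ≤ 15625 = 5⁶, so L = 5.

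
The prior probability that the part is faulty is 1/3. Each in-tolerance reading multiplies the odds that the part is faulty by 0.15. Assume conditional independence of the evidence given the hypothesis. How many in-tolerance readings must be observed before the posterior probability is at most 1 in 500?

Prior odds: (1/3) ÷ (2/3) = 0.5.
Likelihood ratio per in-tolerance reading = 0.15.
Target posterior odds = 0.002/0.998 = 1/499.
Need 0.5 × 0.15ⁿ ≤ 1/499, i.e. 0.15ⁿ ≤ 2/499.
0.15² = 0.0225 is still above 2/499 but 0.15³ = 0.003375 is at or below it, so n = 3.

3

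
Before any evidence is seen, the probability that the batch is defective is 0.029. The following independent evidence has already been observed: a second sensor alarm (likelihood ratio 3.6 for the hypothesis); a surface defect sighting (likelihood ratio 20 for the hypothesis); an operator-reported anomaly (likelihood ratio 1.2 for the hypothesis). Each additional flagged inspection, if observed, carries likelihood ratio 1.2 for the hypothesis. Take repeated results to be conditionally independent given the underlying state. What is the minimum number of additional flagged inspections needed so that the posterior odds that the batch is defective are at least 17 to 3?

Prior odds = 0.029/0.971 = 29/971.
Combined Bayes factor of the evidence already in hand = 3.6 × 20 × 1.2 = 86.4.
Odds after that evidence = (29/971) × 86.4 = 12528/4855.
Target odds = 17/3.
Need 1.2ⁿ ≥ 17/3 ÷ (12528/4855) = 82535/37584.
1.2⁴ = 2.0736 falls short of 82535/37584 but 1.2⁵ = 2.48832 reaches it, so n = 5.

5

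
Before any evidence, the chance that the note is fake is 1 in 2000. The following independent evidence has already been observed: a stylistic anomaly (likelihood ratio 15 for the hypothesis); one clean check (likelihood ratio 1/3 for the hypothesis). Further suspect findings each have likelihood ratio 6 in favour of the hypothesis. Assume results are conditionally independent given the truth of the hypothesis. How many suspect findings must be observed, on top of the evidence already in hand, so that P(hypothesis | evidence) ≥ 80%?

Prior odds = 0.0005/0.9995 = 1/1999.
Combined Bayes factor of the evidence already in hand = 15 × (1/3) = 5.
Odds after that evidence = (1/1999) × 5 = 5/1999.
Target odds = 0.8/0.2 = 4.
Need 6ⁿ ≥ 4 ÷ (5/1999) = 1599.2.
6⁴ = 1296 falls short of 1599.2 but 6⁵ = 7776 reaches it, so n = 5.

5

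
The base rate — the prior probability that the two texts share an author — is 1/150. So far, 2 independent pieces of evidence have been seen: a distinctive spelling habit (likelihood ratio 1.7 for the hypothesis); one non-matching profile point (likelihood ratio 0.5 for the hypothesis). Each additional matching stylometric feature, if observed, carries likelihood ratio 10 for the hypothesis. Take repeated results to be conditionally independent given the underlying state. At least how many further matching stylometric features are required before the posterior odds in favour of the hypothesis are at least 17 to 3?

3

Prior odds = (1/150)/(149/150) = 1/149.
Combined Bayes factor of the evidence already in hand = 1.7 × 0.5 = 0.85.
Odds after that evidence = (1/149) × 0.85 = 17/2980.
Target odds = 17/3.
Need 10ⁿ ≥ 17/3 ÷ (17/2980) = 2980/3.
10² = 100 falls short of 2980/3 but 10³ = 1000 reaches it, so n = 3.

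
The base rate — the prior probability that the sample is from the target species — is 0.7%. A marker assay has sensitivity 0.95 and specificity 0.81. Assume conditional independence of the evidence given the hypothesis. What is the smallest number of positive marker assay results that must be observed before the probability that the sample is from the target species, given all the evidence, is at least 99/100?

Prior odds = 0.007/0.993 = 7/993.
False-positive rate = 1 − 0.81 = 0.19; likelihood ratio of a positive = 0.95/0.19 = 5.
Target odds: 0.99 ÷ 0.01 = 99.
Need (7/993) × 5ⁿ ≥ 99, i.e. 5ⁿ ≥ 98307/7.
5⁵ = 3125 falls short of 98307/7 but 5⁶ = 15625 reaches it, so n = 6.

6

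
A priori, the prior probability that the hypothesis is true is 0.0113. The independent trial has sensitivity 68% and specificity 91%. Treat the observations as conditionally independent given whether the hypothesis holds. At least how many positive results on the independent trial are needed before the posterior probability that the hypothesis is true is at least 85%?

4

Prior odds: 0.0113 ÷ 0.9887 = 113/9887.
False-positive rate = 1 − 0.91 = 0.09; likelihood ratio of a positive = 0.68/0.09 = 68/9.
Target posterior odds = 0.85/0.15 = 17/3.
Need (113/9887) × (68/9)ⁿ ≥ 17/3, i.e. (68/9)ⁿ ≥ 168079/339.
(68/9)³ = 314432/729 falls short of 168079/339 but (68/9)⁴ = 21381376/6561 reaches it, so n = 4.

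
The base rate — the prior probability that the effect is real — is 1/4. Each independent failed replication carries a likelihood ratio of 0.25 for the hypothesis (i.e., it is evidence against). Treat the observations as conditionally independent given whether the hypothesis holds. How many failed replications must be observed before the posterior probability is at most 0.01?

Prior odds = 0.25/0.75 = 1/3.
Likelihood ratio per failed replication = 0.25.
Target odds: 0.01 ÷ 0.99 = 1/99.
Need (1/3) × 0.25ⁿ ≤ 1/99, i.e. 0.25ⁿ ≤ 1/33.
0.25² = 0.0625 is still above 1/33 but 0.25³ = 0.015625 is at or below it, so n = 3.

3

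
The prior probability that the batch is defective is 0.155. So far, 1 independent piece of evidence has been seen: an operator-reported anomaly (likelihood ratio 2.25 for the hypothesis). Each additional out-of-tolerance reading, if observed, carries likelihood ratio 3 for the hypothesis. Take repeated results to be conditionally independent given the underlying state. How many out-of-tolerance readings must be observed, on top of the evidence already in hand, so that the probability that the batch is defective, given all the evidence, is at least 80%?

3

Prior odds = 0.155/0.845 = 31/169.
Bayes factor of the evidence already in hand = 2.25.
Odds after that evidence = (31/169) × 2.25 = 279/676.
Target odds = 0.8/0.2 = 4.
Need 3ⁿ ≥ 4 ÷ (279/676) = 2704/279.
3² = 9 falls short of 2704/279 but 3³ = 27 reaches it, so n = 3.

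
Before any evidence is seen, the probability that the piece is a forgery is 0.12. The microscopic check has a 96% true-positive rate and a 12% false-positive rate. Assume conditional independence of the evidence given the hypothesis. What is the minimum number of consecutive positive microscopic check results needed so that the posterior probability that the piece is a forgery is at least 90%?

Prior odds = 0.12/0.88 = 3/22.
Likelihood ratio of a positive result = 0.96/0.12 = 8.
Target posterior odds = 0.9/0.1 = 9.
Need (3/22) × 8ⁿ ≥ 9, i.e. 8ⁿ ≥ 66.
8² = 64 falls short of 66 but 8³ = 512 reaches it, so n = 3.

3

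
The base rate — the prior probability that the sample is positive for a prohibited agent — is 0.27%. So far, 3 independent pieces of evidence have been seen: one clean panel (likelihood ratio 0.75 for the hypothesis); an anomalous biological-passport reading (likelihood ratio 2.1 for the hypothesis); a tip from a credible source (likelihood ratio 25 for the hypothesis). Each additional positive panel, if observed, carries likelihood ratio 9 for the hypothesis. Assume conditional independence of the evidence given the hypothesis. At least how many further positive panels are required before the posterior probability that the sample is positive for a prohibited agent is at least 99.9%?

5

Prior odds = 0.0027/0.9973 = 27/9973.
Combined Bayes factor of the evidence already in hand = 0.75 × 2.1 × 25 = 39.375.
Odds after that evidence = (27/9973) × 39.375 = 8505/79784.
Target odds = 0.999/0.001 = 999.
Need 9ⁿ ≥ 999 ÷ (8505/79784) = 2952008/315.
9⁴ = 6561 falls short of 2952008/315 but 9⁵ = 59049 reaches it, so n = 5.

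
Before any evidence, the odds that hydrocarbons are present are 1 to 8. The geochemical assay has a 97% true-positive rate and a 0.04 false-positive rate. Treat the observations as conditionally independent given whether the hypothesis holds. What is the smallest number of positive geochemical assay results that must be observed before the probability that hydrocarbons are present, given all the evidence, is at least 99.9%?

Prior odds = 0.125.
Likelihood ratio of a positive result = 0.97/0.04 = 24.25.
Target odds: 0.999 ÷ 0.001 = 999.
Need 0.125 × 24.25ⁿ ≥ 999, i.e. 24.25ⁿ ≥ 7992.
24.25² = 588.0625 falls short of 7992 but 24.25³ = 912673/64 reaches it, so n = 3.

3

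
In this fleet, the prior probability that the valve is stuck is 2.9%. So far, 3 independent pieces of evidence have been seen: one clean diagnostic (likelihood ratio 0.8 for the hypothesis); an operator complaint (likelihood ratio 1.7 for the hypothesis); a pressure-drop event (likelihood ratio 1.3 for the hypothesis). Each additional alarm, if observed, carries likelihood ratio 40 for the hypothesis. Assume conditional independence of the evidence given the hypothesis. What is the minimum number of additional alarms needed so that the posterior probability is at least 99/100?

3

Prior odds = 0.029/0.971 = 29/971.
Combined Bayes factor of the evidence already in hand = 0.8 × 1.7 × 1.3 = 1.768.
Odds after that evidence = (29/971) × 1.768 = 6409/121375.
Target odds = 0.99/0.01 = 99.
Need 40ⁿ ≥ 99 ÷ (6409/121375) = 12016125/6409.
40² = 1600 falls short of 12016125/6409 but 40³ = 64000 reaches it, so n = 3.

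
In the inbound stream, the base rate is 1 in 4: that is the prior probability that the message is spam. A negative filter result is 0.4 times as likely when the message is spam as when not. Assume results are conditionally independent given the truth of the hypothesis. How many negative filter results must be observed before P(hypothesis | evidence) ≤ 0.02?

Prior odds: 0.25 ÷ 0.75 = 1/3.
Likelihood ratio per negative filter result = 0.4.
Target posterior odds = 0.02/0.98 = 1/49.
Require 0.4ⁿ ≤ 1/49 ÷ (1/3) = 3/49.
0.4³ = 0.064 is still above 3/49 but 0.4⁴ = 0.0256 is at or below it, so n = 4.

4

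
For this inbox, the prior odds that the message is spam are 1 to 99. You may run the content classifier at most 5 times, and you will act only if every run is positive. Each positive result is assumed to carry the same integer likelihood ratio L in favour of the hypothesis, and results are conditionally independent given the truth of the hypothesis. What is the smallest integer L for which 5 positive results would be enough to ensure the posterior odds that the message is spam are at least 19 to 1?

Prior odds = 1/99.
Target odds = 19.
Need L⁵ ≥ 19 ÷ (1/99) = 1881.
4⁵ = 1024 < 1881 ≤ 3125 = 5⁵, so L = 5.

5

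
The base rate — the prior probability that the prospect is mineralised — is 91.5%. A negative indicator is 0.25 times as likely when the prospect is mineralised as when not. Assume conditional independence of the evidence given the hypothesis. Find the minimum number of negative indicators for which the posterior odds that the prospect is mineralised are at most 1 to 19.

4

Prior odds = 0.915/0.085 = 183/17.
Likelihood ratio per negative indicator = 0.25.
Target odds = 1/19.
Need (183/17) × 0.25ⁿ ≤ 1/19, i.e. 0.25ⁿ ≤ 17/3477.
0.25³ = 0.015625 is still above 17/3477 but 0.25⁴ = 0.00390625 is at or below it, so n = 4.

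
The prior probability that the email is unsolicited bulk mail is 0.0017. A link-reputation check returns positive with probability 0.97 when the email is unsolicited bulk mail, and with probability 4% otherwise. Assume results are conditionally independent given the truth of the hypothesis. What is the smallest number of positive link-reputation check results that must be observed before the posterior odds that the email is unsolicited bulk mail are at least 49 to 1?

Prior odds: 0.0017 ÷ 0.9983 = 17/9983.
Likelihood ratio of a positive result = 0.97/0.04 = 24.25.
Target odds = 49.
Need (17/9983) × 24.25ⁿ ≥ 49, i.e. 24.25ⁿ ≥ 489167/17.
24.25³ = 912673/64 falls short of 489167/17 but 24.25⁴ = 88529281/256 reaches it, so n = 4.

4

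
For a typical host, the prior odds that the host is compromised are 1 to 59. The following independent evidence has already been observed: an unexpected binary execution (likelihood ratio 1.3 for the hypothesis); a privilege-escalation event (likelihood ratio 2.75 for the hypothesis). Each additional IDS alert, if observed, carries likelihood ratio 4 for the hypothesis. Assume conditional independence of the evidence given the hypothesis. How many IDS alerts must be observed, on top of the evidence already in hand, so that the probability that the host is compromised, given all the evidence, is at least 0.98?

Prior odds = 1/59.
Combined Bayes factor of the evidence already in hand = 1.3 × 2.75 = 3.575.
Odds after that evidence = (1/59) × 3.575 = 143/2360.
Target odds = 0.98/0.02 = 49.
Need 4ⁿ ≥ 49 ÷ (143/2360) = 115640/143.
4⁴ = 256 falls short of 115640/143 but 4⁵ = 1024 reaches it, so n = 5.

5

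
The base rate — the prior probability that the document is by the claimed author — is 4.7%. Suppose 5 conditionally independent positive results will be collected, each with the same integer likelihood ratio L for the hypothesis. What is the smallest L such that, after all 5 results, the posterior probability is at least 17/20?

Prior odds = 0.047/0.953 = 47/953.
Target odds = 0.85/0.15 = 17/3.
Need L⁵ ≥ 17/3 ÷ (47/953) = 16201/141.
2⁵ = 32 < 16201/141 ≤ 243 = 3⁵, so L = 3.

3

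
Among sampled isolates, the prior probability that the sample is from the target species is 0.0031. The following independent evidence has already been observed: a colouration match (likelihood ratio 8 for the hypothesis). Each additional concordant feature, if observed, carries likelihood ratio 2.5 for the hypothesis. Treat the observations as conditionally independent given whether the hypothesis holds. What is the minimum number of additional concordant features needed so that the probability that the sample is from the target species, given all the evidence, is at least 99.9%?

12

Prior odds = 0.0031/0.9969 = 31/9969.
Bayes factor of the evidence already in hand = 8.
Odds after that evidence = (31/9969) × 8 = 248/9969.
Target odds = 0.999/0.001 = 999.
Need 2.5ⁿ ≥ 999 ÷ (248/9969) = 9959031/248.
2.5¹¹ = 48828125/2048 falls short of 9959031/248 but 2.5¹² = 244140625/4096 reaches it, so n = 12.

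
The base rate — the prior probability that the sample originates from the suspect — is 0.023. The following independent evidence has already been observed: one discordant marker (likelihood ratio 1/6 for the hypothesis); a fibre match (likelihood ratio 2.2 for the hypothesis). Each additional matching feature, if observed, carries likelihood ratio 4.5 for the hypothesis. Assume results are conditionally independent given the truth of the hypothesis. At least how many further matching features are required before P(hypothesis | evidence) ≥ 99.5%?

Prior odds = 0.023/0.977 = 23/977.
Combined Bayes factor of the evidence already in hand = (1/6) × 2.2 = 11/30.
Odds after that evidence = (23/977) × 11/30 = 253/29310.
Target odds = 0.995/0.005 = 199.
Need 4.5ⁿ ≥ 199 ÷ (253/29310) = 5832690/253.
4.5⁶ = 8303.765625 falls short of 5832690/253 but 4.5⁷ = 4782969/128 reaches it, so n = 7.

7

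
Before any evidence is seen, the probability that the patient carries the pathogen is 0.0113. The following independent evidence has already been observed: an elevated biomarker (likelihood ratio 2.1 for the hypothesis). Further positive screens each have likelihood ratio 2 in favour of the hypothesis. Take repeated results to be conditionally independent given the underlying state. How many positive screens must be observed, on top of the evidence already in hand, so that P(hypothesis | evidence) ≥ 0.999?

Prior odds = 0.0113/0.9887 = 113/9887.
Bayes factor of the evidence already in hand = 2.1.
Odds after that evidence = (113/9887) × 2.1 = 2373/98870.
Target odds = 0.999/0.001 = 999.
Need 2ⁿ ≥ 999 ÷ (2373/98870) = 32923710/791.
2¹⁵ = 32768 falls short of 32923710/791 but 2¹⁶ = 65536 reaches it, so n = 16.

16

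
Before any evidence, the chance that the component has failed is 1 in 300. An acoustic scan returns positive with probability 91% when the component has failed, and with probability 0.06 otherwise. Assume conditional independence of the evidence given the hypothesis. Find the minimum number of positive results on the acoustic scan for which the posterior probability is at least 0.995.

5

Prior odds: (1/300) ÷ (299/300) = 1/299.
Likelihood ratio of a positive result = 0.91/0.06 = 91/6.
Target odds: 0.995 ÷ 0.005 = 199.
Need (1/299) × (91/6)ⁿ ≥ 199, i.e. (91/6)ⁿ ≥ 59501.
(91/6)⁴ = 68574961/1296 falls short of 59501 but (91/6)⁵ ≈802510 reaches it, so n = 5.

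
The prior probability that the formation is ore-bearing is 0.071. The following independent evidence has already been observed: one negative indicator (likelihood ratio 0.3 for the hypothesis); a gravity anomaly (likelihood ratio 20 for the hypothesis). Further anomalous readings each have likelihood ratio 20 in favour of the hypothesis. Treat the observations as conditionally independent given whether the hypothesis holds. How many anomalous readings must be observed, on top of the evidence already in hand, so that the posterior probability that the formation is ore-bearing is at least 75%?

Prior odds = 0.071/0.929 = 71/929.
Combined Bayes factor of the evidence already in hand = 0.3 × 20 = 6.
Odds after that evidence = (71/929) × 6 = 426/929.
Target odds = 0.75/0.25 = 3.
Need 20ⁿ ≥ 3 ÷ (426/929) = 929/142.
20¹ = 20, which meets the required 929/142; so n = 1.

1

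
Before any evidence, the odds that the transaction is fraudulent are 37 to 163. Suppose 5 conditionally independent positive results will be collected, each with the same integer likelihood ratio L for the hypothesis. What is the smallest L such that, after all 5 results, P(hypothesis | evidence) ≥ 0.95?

Prior odds = 37/163.
Target odds = 0.95/0.05 = 19.
Need L⁵ ≥ 19 ÷ (37/163) = 3097/37.
2⁵ = 32 < 3097/37 ≤ 243 = 3⁵, so L = 3.

3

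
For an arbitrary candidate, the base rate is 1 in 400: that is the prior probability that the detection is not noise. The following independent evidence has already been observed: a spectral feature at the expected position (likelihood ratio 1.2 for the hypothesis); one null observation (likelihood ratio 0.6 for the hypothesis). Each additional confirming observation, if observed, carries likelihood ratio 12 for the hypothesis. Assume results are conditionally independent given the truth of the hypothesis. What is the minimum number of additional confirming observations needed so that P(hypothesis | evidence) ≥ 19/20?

4

Prior odds = 0.0025/0.9975 = 1/399.
Combined Bayes factor of the evidence already in hand = 1.2 × 0.6 = 0.72.
Odds after that evidence = (1/399) × 0.72 = 6/3325.
Target odds = 0.95/0.05 = 19.
Need 12ⁿ ≥ 19 ÷ (6/3325) = 63175/6.
12³ = 1728 falls short of 63175/6 but 12⁴ = 20736 reaches it, so n = 4.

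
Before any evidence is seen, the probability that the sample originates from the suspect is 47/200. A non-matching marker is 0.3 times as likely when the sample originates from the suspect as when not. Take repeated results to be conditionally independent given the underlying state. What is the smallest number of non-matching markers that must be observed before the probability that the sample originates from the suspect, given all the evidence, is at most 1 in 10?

Prior odds = 0.235/0.765 = 47/153.
Likelihood ratio per non-matching marker = 0.3.
Target odds: 0.1 ÷ 0.9 = 1/9.
Require 0.3ⁿ ≤ 1/9 ÷ (47/153) = 17/47.
0.3¹ = 0.3, which is already at or below the required 17/47; so n = 1.

1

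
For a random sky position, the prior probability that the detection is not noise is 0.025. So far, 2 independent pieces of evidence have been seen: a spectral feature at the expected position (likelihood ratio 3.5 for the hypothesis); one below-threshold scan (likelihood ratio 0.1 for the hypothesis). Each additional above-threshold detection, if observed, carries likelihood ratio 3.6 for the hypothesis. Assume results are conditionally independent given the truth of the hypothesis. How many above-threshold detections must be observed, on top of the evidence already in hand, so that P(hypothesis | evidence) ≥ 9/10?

6

Prior odds = 0.025/0.975 = 1/39.
Combined Bayes factor of the evidence already in hand = 3.5 × 0.1 = 0.35.
Odds after that evidence = (1/39) × 0.35 = 7/780.
Target odds = 0.9/0.1 = 9.
Need 3.6ⁿ ≥ 9 ÷ (7/780) = 7020/7.
3.6⁵ = 604.66176 falls short of 7020/7 but 3.6⁶ = 34012224/15625 reaches it, so n = 6.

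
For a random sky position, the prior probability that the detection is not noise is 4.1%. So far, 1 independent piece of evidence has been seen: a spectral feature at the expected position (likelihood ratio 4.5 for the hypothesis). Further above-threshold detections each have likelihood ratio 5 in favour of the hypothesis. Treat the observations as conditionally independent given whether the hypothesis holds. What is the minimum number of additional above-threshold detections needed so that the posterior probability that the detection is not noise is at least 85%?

3

Prior odds = 0.041/0.959 = 41/959.
Bayes factor of the evidence already in hand = 4.5.
Odds after that evidence = (41/959) × 4.5 = 369/1918.
Target odds = 0.85/0.15 = 17/3.
Need 5ⁿ ≥ 17/3 ÷ (369/1918) = 32606/1107.
5² = 25 falls short of 32606/1107 but 5³ = 125 reaches it, so n = 3.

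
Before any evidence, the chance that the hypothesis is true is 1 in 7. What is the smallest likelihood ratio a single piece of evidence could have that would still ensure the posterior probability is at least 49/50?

Prior odds = (1/7)/(6/7) = 1/6.
Target odds = 0.98/0.02 = 49.
Required Bayes factor = 49 ÷ (1/6) = 294.

294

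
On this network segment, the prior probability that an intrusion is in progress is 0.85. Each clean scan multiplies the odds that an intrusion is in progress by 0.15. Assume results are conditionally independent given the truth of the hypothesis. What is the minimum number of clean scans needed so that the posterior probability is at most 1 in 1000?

Prior odds: 0.85 ÷ 0.15 = 17/3.
Likelihood ratio per clean scan = 0.15.
Target odds: 0.001 ÷ 0.999 = 1/999.
Need (17/3) × 0.15ⁿ ≤ 1/999, i.e. 0.15ⁿ ≤ 1/5661.
0.15⁴ = 81/160000 is still above 1/5661 but 0.15⁵ = 243/3200000 is at or below it, so n = 5.

5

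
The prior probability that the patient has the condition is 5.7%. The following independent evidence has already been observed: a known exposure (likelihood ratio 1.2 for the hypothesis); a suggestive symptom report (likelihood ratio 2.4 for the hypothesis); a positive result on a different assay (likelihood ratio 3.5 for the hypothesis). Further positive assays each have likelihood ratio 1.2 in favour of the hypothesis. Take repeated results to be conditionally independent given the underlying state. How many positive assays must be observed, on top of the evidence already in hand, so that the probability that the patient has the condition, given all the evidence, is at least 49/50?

Prior odds = 0.057/0.943 = 57/943.
Combined Bayes factor of the evidence already in hand = 1.2 × 2.4 × 3.5 = 10.08.
Odds after that evidence = (57/943) × 10.08 = 14364/23575.
Target odds = 0.98/0.02 = 49.
Need 1.2ⁿ ≥ 49 ÷ (14364/23575) = 165025/2052.
1.2²⁴ ≈79.4968 falls short of 165025/2052 but 1.2²⁵ ≈95.3962 reaches it, so n = 25.

25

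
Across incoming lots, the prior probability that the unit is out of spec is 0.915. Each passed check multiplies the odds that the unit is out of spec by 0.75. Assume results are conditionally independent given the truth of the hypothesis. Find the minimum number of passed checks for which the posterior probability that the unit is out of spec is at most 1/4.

Prior odds = 0.915/0.085 = 183/17.
Likelihood ratio per passed check = 0.75.
Target posterior odds = 0.25/0.75 = 1/3.
Require 0.75ⁿ ≤ 1/3 ÷ (183/17) = 17/549.
0.75¹² = 531441/16777216 is still above 17/549 but 0.75¹³ = 1594323/67108864 is at or below it, so n = 13.

13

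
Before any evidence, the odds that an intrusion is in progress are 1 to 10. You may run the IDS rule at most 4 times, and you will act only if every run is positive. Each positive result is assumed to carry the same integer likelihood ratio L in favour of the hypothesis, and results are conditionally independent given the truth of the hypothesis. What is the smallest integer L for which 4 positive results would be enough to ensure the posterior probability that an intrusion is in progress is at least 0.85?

Prior odds = 0.1.
Target odds = 0.85/0.15 = 17/3.
Need L⁴ ≥ 17/3 ÷ 0.1 = 170/3.
2⁴ = 16 < 170/3 ≤ 81 = 3⁴, so L = 3.

3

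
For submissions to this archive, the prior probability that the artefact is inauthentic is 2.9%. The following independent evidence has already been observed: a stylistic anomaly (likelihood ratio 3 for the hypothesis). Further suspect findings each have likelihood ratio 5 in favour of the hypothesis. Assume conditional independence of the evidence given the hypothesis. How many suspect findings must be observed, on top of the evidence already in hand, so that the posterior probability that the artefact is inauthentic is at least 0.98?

Prior odds = 0.029/0.971 = 29/971.
Bayes factor of the evidence already in hand = 3.
Odds after that evidence = (29/971) × 3 = 87/971.
Target odds = 0.98/0.02 = 49.
Need 5ⁿ ≥ 49 ÷ (87/971) = 47579/87.
5³ = 125 falls short of 47579/87 but 5⁴ = 625 reaches it, so n = 4.

4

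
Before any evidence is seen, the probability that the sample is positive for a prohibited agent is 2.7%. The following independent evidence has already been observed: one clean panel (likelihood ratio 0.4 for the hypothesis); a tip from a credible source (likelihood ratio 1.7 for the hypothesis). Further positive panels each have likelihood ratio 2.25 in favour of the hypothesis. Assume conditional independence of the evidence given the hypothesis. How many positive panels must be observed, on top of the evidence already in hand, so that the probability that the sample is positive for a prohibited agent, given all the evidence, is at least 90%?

8

Prior odds = 0.027/0.973 = 27/973.
Combined Bayes factor of the evidence already in hand = 0.4 × 1.7 = 0.68.
Odds after that evidence = (27/973) × 0.68 = 459/24325.
Target odds = 0.9/0.1 = 9.
Need 2.25ⁿ ≥ 9 ÷ (459/24325) = 24325/51.
2.25⁷ = 4782969/16384 falls short of 24325/51 but 2.25⁸ = 43046721/65536 reaches it, so n = 8.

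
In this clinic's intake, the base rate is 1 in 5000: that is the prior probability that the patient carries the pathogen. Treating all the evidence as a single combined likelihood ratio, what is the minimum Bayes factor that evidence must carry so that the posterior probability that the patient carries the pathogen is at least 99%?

494901

Prior odds = 0.0002/0.9998 = 1/4999.
Target odds = 0.99/0.01 = 99.
Required Bayes factor = 99 ÷ (1/4999) = 494901.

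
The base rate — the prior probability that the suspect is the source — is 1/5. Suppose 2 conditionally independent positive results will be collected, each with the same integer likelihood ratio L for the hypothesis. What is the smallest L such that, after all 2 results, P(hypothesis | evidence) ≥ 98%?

14

Prior odds = 0.2/0.8 = 0.25.
Target odds = 0.98/0.02 = 49.
Need L² ≥ 49 ÷ 0.25 = 196.
13² = 169 < 196 ≤ 196 = 14², so L = 14.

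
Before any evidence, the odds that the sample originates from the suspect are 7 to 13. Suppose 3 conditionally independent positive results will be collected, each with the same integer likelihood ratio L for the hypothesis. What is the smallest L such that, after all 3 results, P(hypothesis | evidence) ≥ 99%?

Prior odds = 7/13.
Target odds = 0.99/0.01 = 99.
Need L³ ≥ 99 ÷ (7/13) = 1287/7.
5³ = 125 < 1287/7 ≤ 216 = 6³, so L = 6.

6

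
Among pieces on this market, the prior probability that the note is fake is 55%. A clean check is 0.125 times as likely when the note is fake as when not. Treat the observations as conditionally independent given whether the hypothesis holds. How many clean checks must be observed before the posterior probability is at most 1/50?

Prior odds = 0.55/0.45 = 11/9.
Likelihood ratio per clean check = 0.125.
Target odds: 0.02 ÷ 0.98 = 1/49.
Require 0.125ⁿ ≤ 1/49 ÷ (11/9) = 9/539.
0.125¹ = 0.125 is still above 9/539 but 0.125² = 0.015625 is at or below it, so n = 2.

2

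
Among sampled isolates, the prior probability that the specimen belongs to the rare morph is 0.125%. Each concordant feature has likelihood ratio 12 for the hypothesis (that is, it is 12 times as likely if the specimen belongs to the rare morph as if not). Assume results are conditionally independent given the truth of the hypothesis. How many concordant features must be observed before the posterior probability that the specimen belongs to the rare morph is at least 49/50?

5

Prior odds = 0.00125/0.99875 = 1/799.
Likelihood ratio per concordant feature = 12.
Target posterior odds = 0.98/0.02 = 49.
Require 12ⁿ ≥ 49 ÷ (1/799) = 39151.
12⁴ = 20736 falls short of 39151 but 12⁵ = 248832 reaches it, so n = 5.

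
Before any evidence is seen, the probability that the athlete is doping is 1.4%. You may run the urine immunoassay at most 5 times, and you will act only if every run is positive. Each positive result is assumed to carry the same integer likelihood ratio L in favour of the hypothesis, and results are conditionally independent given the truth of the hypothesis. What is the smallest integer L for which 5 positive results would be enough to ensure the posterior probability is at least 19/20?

5

Prior odds = 0.014/0.986 = 7/493.
Target odds = 0.95/0.05 = 19.
Need L⁵ ≥ 19 ÷ (7/493) = 9367/7.
4⁵ = 1024 < 9367/7 ≤ 3125 = 5⁵, so L = 5.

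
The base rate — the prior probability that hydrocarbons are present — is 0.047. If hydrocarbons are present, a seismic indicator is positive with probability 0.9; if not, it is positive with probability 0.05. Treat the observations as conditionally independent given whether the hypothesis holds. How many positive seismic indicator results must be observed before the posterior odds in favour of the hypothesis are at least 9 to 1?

Prior odds = 0.047/0.953 = 47/953.
Likelihood ratio of a positive = 0.9/0.05 = 18.
Target odds = 9.
Need (47/953) × 18ⁿ ≥ 9, i.e. 18ⁿ ≥ 8577/47.
18¹ = 18 falls short of 8577/47 but 18² = 324 reaches it, so n = 2.

2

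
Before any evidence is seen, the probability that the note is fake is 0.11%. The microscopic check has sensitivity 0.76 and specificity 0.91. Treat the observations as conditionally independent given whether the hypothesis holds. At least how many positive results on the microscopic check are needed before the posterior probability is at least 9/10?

5

Prior odds = 0.0011/0.9989 = 11/9989.
False-positive rate = 1 − 0.91 = 0.09; likelihood ratio of a positive = 0.76/0.09 = 76/9.
Target odds: 0.9 ÷ 0.1 = 9.
Require (76/9)ⁿ ≥ 9 ÷ (11/9989) = 89901/11.
(76/9)⁴ = 33362176/6561 falls short of 89901/11 but (76/9)⁵ ≈42939.3 reaches it, so n = 5.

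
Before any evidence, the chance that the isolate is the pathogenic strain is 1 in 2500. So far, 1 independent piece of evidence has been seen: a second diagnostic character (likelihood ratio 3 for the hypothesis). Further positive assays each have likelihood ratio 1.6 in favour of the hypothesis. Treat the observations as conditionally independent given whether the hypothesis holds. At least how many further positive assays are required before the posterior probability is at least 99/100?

25

Prior odds = 0.0004/0.9996 = 1/2499.
Bayes factor of the evidence already in hand = 3.
Odds after that evidence = (1/2499) × 3 = 1/833.
Target odds = 0.99/0.01 = 99.
Need 1.6ⁿ ≥ 99 ÷ (1/833) = 82467.
1.6²⁴ ≈79228.2 falls short of 82467 but 1.6²⁵ ≈126765 reaches it, so n = 25.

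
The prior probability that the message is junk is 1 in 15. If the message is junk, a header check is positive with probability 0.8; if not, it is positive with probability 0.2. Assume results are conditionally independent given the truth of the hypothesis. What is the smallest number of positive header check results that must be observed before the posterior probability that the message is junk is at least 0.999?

Prior odds: (1/15) ÷ (14/15) = 1/14.
Likelihood ratio of a positive = 0.8/0.2 = 4.
Target odds: 0.999 ÷ 0.001 = 999.
Need (1/14) × 4ⁿ ≥ 999, i.e. 4ⁿ ≥ 13986.
4⁶ = 4096 falls short of 13986 but 4⁷ = 16384 reaches it, so n = 7.

7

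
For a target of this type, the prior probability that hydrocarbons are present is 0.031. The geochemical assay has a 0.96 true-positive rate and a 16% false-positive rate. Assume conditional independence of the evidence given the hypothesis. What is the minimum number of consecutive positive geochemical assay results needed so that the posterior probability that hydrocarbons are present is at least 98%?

5

Prior odds: 0.031 ÷ 0.969 = 31/969.
Likelihood ratio of a positive result = 0.96/0.16 = 6.
Target odds: 0.98 ÷ 0.02 = 49.
Require 6ⁿ ≥ 49 ÷ (31/969) = 47481/31.
6⁴ = 1296 falls short of 47481/31 but 6⁵ = 7776 reaches it, so n = 5.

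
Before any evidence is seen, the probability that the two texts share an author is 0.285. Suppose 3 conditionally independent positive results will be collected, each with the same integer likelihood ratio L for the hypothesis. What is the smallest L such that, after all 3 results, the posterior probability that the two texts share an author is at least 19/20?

Prior odds = 0.285/0.715 = 57/143.
Target odds = 0.95/0.05 = 19.
Need L³ ≥ 19 ÷ (57/143) = 143/3.
3³ = 27 < 143/3 ≤ 64 = 4³, so L = 4.

4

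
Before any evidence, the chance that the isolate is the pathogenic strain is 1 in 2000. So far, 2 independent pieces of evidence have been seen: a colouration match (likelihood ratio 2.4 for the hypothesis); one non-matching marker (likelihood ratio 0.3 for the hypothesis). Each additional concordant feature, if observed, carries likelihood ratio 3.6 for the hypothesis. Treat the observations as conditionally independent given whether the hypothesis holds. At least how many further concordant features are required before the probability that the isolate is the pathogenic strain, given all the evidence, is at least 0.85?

8

Prior odds = 0.0005/0.9995 = 1/1999.
Combined Bayes factor of the evidence already in hand = 2.4 × 0.3 = 0.72.
Odds after that evidence = (1/1999) × 0.72 = 18/49975.
Target odds = 0.85/0.15 = 17/3.
Need 3.6ⁿ ≥ 17/3 ÷ (18/49975) = 849575/54.
3.6⁷ = 612220032/78125 falls short of 849575/54 but 3.6⁸ ≈28211.1 reaches it, so n = 8.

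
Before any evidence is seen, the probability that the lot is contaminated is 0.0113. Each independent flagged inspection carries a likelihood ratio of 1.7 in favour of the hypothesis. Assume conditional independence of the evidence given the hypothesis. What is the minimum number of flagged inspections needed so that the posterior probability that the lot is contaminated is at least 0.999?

Prior odds: 0.0113 ÷ 0.9887 = 113/9887.
Likelihood ratio per flagged inspection = 1.7.
Target posterior odds = 0.999/0.001 = 999.
Need (113/9887) × 1.7ⁿ ≥ 999, i.e. 1.7ⁿ ≥ 9877113/113.
1.7²¹ ≈69091.9 falls short of 9877113/113 but 1.7²² ≈117456 reaches it, so n = 22.

22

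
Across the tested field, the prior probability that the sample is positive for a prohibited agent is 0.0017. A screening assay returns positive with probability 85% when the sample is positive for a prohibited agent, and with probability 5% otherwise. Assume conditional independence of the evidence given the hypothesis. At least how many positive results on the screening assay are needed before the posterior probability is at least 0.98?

Prior odds = 0.0017/0.9983 = 17/9983.
Likelihood ratio of a positive result = 0.85/0.05 = 17.
Target odds: 0.98 ÷ 0.02 = 49.
Need (17/9983) × 17ⁿ ≥ 49, i.e. 17ⁿ ≥ 489167/17.
17³ = 4913 falls short of 489167/17 but 17⁴ = 83521 reaches it, so n = 4.

4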